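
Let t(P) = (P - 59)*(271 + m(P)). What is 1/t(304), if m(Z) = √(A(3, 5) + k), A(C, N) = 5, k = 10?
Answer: 271/17989370 - √15/17989370 ≈ 1.4849e-5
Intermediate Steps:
m(Z) = √15 (m(Z) = √(5 + 10) = √15)
t(P) = (-59 + P)*(271 + √15) (t(P) = (P - 59)*(271 + √15) = (-59 + P)*(271 + √15))
1/t(304) = 1/(-15989 - 59*√15 + 271*304 + 304*√15) = 1/(-15989 - 59*√15 + 82384 + 304*√15) = 1/(66395 + 245*√15)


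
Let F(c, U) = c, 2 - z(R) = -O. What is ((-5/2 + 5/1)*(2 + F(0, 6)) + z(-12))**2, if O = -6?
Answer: 1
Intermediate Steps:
z(R) = -4 (z(R) = 2 - (-1)*(-6) = 2 - 1*6 = 2 - 6 = -4)
((-5/2 + 5/1)*(2 + F(0, 6)) + z(-12))**2 = ((-5/2 + 5/1)*(2 + 0) - 4)**2 = ((-5*1/2 + 5*1)*2 - 4)**2 = ((-5/2 + 5)*2 - 4)**2 = ((5/2)*2 - 4)**2 = (5 - 4)**2 = 1**2 = 1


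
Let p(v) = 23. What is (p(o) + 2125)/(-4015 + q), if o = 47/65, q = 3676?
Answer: -716/113 ≈ -6.3363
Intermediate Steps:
o = 47/65 (o = 47*(1/65) = 47/65 ≈ 0.72308)
(p(o) + 2125)/(-4015 + q) = (23 + 2125)/(-4015 + 3676) = 2148/(-339) = 2148*(-1/339) = -716/113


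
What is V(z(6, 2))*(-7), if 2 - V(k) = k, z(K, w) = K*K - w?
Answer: 224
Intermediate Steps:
z(K, w) = K**2 - w
V(k) = 2 - k
V(z(6, 2))*(-7) = (2 - (6**2 - 1*2))*(-7) = (2 - (36 - 2))*(-7) = (2 - 1*34)*(-7) = (2 - 34)*(-7) = -32*(-7) = 224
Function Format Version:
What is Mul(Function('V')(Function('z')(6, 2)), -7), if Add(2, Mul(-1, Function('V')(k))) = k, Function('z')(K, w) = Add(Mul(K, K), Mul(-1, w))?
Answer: 224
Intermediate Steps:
Function('z')(K, w) = Add(Pow(K, 2), Mul(-1, w))
Function('V')(k) = Add(2, Mul(-1, k))
Mul(Function('V')(Function('z')(6, 2)), -7) = Mul(Add(2, Mul(-1, Add(Pow(6, 2), Mul(-1, 2)))), -7) = Mul(Add(2, Mul(-1, Add(36, -2))), -7) = Mul(Add(2, Mul(-1, 34)), -7) = Mul(Add(2, -34), -7) = Mul(-32, -7) = 224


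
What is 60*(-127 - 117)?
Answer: -14640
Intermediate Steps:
60*(-127 - 117) = 60*(-244) = -14640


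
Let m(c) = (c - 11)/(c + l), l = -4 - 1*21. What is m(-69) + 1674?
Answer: 78718/47 ≈ 1674.9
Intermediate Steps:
l = -25 (l = -4 - 21 = -25)
m(c) = (-11 + c)/(-25 + c) (m(c) = (c - 11)/(c - 25) = (-11 + c)/(-25 + c))
m(-69) + 1674 = (-11 - 69)/(-25 - 69) + 1674 = -80/(-94) + 1674 = -1/94*(-80) + 1674 = 40/47 + 1674 = 78718/47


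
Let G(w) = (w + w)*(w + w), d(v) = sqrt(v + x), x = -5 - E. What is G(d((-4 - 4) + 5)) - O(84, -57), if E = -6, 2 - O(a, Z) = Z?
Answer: -67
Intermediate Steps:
O(a, Z) = 2 - Z
x = 1 (x = -5 - 1*(-6) = -5 + 6 = 1)
d(v) = sqrt(1 + v) (d(v) = sqrt(v + 1) = sqrt(1 + v))
G(w) = 4*w**2 (G(w) = (2*w)*(2*w) = 4*w**2)
G(d((-4 - 4) + 5)) - O(84, -57) = 4*(sqrt(1 + ((-4 - 4) + 5)))**2 - (2 - 1*(-57)) = 4*(sqrt(1 + (-8 + 5)))**2 - (2 + 57) = 4*(sqrt(1 - 3))**2 - 1*59 = 4*(sqrt(-2))**2 - 59 = 4*(I*sqrt(2))**2 - 59 = 4*(-2) - 59 = -8 - 59 = -67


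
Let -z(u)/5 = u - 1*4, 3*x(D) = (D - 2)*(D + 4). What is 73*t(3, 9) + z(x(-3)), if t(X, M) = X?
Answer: 742/3 ≈ 247.33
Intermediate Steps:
x(D) = (-2 + D)*(4 + D)/3 (x(D) = ((D - 2)*(D + 4))/3 = ((-2 + D)*(4 + D))/3 = (-2 + D)*(4 + D)/3)
z(u) = 20 - 5*u (z(u) = -5*(u - 1*4) = -5*(u - 4) = -5*(-4 + u) = 20 - 5*u)
73*t(3, 9) + z(x(-3)) = 73*3 + (20 - 5*(-8/3 + (1/3)*(-3)**2 + (2/3)*(-3))) = 219 + (20 - 5*(-8/3 + (1/3)*9 - 2)) = 219 + (20 - 5*(-8/3 + 3 - 2)) = 219 + (20 - 5*(-5/3)) = 219 + (20 + 25/3) = 219 + 85/3 = 742/3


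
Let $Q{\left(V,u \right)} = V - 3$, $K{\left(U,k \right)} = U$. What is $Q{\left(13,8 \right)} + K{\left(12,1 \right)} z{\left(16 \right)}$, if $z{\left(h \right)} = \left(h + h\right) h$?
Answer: $6154$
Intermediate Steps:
$z{\left(h \right)} = 2 h^{2}$ ($z{\left(h \right)} = 2 h h = 2 h^{2}$)
$Q{\left(V,u \right)} = -3 + V$ ($Q{\left(V,u \right)} = V - 3 = -3 + V$)
$Q{\left(13,8 \right)} + K{\left(12,1 \right)} z{\left(16 \right)} = \left(-3 + 13\right) + 12 \cdot 2 \cdot 16^{2} = 10 + 12 \cdot 2 \cdot 256 = 10 + 12 \cdot 512 = 10 + 6144 = 6154$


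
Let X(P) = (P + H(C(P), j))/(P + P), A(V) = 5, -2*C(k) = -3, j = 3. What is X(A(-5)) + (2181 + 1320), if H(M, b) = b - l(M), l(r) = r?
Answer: 70033/20 ≈ 3501.6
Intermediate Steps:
C(k) = 3/2 (C(k) = -½*(-3) = 3/2)
H(M, b) = b - M
X(P) = (3/2 + P)/(2*P) (X(P) = (P + (3 - 1*3/2))/(P + P) = (P + (3 - 3/2))/((2*P)) = (P + 3/2)*(1/(2*P)) = (3/2 + P)*(1/(2*P)) = (3/2 + P)/(2*P))
X(A(-5)) + (2181 + 1320) = (¼)*(3 + 2*5)/5 + (2181 + 1320) = (¼)*(⅕)*(3 + 10) + 3501 = (¼)*(⅕)*13 + 3501 = 13/20 + 3501 = 70033/20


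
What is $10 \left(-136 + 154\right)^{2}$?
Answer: $3240$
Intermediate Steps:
$10 \left(-136 + 154\right)^{2} = 10 \cdot 18^{2} = 10 \cdot 324 = 3240$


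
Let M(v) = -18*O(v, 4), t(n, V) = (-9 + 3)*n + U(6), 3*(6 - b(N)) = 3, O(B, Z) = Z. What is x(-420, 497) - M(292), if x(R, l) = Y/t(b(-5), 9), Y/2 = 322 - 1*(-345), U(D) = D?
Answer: 197/12 ≈ 16.417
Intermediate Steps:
b(N) = 5 (b(N) = 6 - ⅓*3 = 6 - 1 = 5)
t(n, V) = 6 - 6*n (t(n, V) = (-9 + 3)*n + 6 = -6*n + 6 = 6 - 6*n)
M(v) = -72 (M(v) = -18*4 = -72)
Y = 1334 (Y = 2*(322 - 1*(-345)) = 2*(322 + 345) = 2*667 = 1334)
x(R, l) = -667/12 (x(R, l) = 1334/(6 - 6*5) = 1334/(6 - 30) = 1334/(-24) = 1334*(-1/24) = -667/12)
x(-420, 497) - M(292) = -667/12 - 1*(-72) = -667/12 + 72 = 197/12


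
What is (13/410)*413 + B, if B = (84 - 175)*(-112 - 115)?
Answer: 8474739/410 ≈ 20670.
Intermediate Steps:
B = 20657 (B = -91*(-227) = 20657)
(13/410)*413 + B = (13/410)*413 + 20657 = 5369/410 + 20657 = 8474739/410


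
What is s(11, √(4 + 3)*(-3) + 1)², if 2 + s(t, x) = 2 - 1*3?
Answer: 9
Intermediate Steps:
s(t, x) = -3 (s(t, x) = -2 + (2 - 1*3) = -2 + (2 - 3) = -2 - 1 = -3)
s(11, √(4 + 3)*(-3) + 1)² = (-3)² = 9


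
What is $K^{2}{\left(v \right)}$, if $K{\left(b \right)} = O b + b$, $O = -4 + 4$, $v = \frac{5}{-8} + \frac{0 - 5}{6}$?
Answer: $\frac{1225}{576} \approx 2.1267$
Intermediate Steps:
$v = - \frac{35}{24}$ ($v = 5 \left(- \frac{1}{8}\right) + \left(0 - 5\right) \frac{1}{6} = - \frac{5}{8} - \frac{5}{6} = - \frac{35}{24} \approx -1.4583$)
$O = 0$
$K{\left(b \right)} = b$ ($K{\left(b \right)} = 0 b + b = 0 + b = b$)
$K^{2}{\left(v \right)} = \left(- \frac{35}{24}\right)^{2} = \frac{1225}{576}$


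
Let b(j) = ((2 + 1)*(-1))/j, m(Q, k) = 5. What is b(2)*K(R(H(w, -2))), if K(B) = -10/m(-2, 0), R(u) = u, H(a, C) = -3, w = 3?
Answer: 3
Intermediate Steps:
K(B) = -2 (K(B) = -10/5 = -10*1/5 = -2)
b(j) = -3/j (b(j) = (3*(-1))/j = -3/j)
b(2)*K(R(H(w, -2))) = -3/2*(-2) = 3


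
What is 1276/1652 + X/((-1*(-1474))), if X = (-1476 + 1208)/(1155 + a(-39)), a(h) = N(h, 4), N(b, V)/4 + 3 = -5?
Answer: 3939781/5101789 ≈ 0.77223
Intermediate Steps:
N(b, V) = -32 (N(b, V) = -12 + 4*(-5) = -12 - 20 = -32)
a(h) = -32
X = -268/1123 (X = (-1476 + 1208)/(1155 - 32) = -268/1123 ≈ -0.23865)
1276/1652 + X/((-1*(-1474))) = 1276/1652 - 268/(1123*((-1*(-1474)))) = 1276*(1/1652) - 268/1123/1474 = 319/413 - 268/1123*1/1474 = 319/413 - 2/12353 = 3939781/5101789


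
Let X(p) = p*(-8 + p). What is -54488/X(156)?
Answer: -6811/2886 ≈ -2.3600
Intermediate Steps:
-54488/X(156) = -54488*1/(156*(-8 + 156)) = -54488/(156*148) = -54488/23088 = -54488*1/23088 = -6811/2886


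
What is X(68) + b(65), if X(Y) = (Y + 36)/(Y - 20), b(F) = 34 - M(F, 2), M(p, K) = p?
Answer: -173/6 ≈ -28.833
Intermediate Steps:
b(F) = 34 - F
X(Y) = (36 + Y)/(-20 + Y)
X(68) + b(65) = (36 + 68)/(-20 + 68) + (34 - 1*65) = 104/48 + (34 - 65) = (1/48)*104 - 31 = 13/6 - 31 = -173/6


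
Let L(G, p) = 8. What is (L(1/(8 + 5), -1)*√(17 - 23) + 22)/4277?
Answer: 22/4277 + 8*I*√6/4277 ≈ 0.0051438 + 0.0045817*I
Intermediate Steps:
(L(1/(8 + 5), -1)*√(17 - 23) + 22)/4277 = (8*√(17 - 23) + 22)/4277 = (8*√(-6) + 22)*(1/4277) = (8*(I*√6) + 22)*(1/4277) = (8*I*√6 + 22)*(1/4277) = (22 + 8*I*√6)*(1/4277) = 22/4277 + 8*I*√6/4277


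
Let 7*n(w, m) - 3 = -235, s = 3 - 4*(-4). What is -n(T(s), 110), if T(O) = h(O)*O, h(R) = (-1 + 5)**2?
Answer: 232/7 ≈ 33.143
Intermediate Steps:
h(R) = 16 (h(R) = 4**2 = 16)
s = 19 (s = 3 + 16 = 19)
T(O) = 16*O
n(w, m) = -232/7 (n(w, m) = 3/7 + (1/7)*(-235) = 3/7 - 235/7 = -232/7)
-n(T(s), 110) = -1*(-232/7) = 232/7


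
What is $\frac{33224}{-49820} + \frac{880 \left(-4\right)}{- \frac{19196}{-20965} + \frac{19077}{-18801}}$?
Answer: $\frac{5760136912002482}{162103107865} \approx 35534.0$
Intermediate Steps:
$\frac{33224}{-49820} + \frac{880 \left(-4\right)}{- \frac{19196}{-20965} + \frac{19077}{-18801}} = 33224 \left(- \frac{1}{49820}\right) - \frac{3520}{\left(-19196\right) \left(- \frac{1}{20965}\right) + 19077 \left(- \frac{1}{18801}\right)} = - \frac{8306}{12455} - \frac{3520}{\frac{19196}{20965} - \frac{6359}{6267}} = - \frac{8306}{12455} - \frac{3520}{- \frac{13015103}{131387655}} = - \frac{8306}{12455} - - \frac{462484545600}{13015103} = - \frac{8306}{12455} + \frac{462484545600}{13015103} = \frac{5760136912002482}{162103107865}$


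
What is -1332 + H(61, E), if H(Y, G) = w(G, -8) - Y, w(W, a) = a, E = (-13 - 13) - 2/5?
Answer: -1401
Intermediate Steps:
E = -132/5 (E = -26 - 2*1/5 = -26 - 2/5 = -132/5 ≈ -26.400)
H(Y, G) = -8 - Y
-1332 + H(61, E) = -1332 + (-8 - 1*61) = -1332 + (-8 - 61) = -1332 - 69 = -1401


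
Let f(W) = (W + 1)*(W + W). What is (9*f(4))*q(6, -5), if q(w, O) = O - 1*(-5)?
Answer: 0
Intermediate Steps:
q(w, O) = 5 + O (q(w, O) = O + 5 = 5 + O)
f(W) = 2*W*(1 + W) (f(W) = (1 + W)*(2*W) = 2*W*(1 + W))
(9*f(4))*q(6, -5) = (9*(2*4*(1 + 4)))*(5 - 5) = (9*(2*4*5))*0 = (9*40)*0 = 360*0 = 0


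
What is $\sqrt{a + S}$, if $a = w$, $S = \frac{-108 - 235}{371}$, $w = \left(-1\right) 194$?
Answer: $\frac{i \sqrt{547543}}{53} \approx 13.962 i$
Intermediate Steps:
$w = -194$
$S = - \frac{49}{53}$ ($S = \left(-343\right) \frac{1}{371} = - \frac{49}{53} \approx -0.92453$)
$a = -194$
$\sqrt{a + S} = \sqrt{-194 - \frac{49}{53}} = \sqrt{- \frac{10331}{53}} = \frac{i \sqrt{547543}}{53}$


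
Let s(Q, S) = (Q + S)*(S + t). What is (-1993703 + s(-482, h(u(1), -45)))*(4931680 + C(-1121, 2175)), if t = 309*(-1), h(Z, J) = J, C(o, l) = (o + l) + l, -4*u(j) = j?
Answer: -8918096124805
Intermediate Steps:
u(j) = -j/4
C(o, l) = o + 2*l (C(o, l) = (l + o) + l = o + 2*l)
t = -309
s(Q, S) = (-309 + S)*(Q + S) (s(Q, S) = (Q + S)*(S - 309) = (Q + S)*(-309 + S) = (-309 + S)*(Q + S))
(-1993703 + s(-482, h(u(1), -45)))*(4931680 + C(-1121, 2175)) = (-1993703 + ((-45)**2 - 309*(-482) - 309*(-45) - 482*(-45)))*(4931680 + (-1121 + 2*2175)) = (-1993703 + (2025 + 148938 + 13905 + 21690))*(4931680 + (-1121 + 4350)) = (-1993703 + 186558)*(4931680 + 3229) = -1807145*4934909 = -8918096124805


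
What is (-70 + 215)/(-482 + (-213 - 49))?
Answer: -145/744 ≈ -0.19489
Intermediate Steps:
(-70 + 215)/(-482 + (-213 - 49)) = 145/(-482 - 262) = 145/(-744) = 145*(-1/744) = -145/744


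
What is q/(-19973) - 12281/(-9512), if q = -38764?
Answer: 614011581/189983176 ≈ 3.2319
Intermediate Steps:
q/(-19973) - 12281/(-9512) = -38764/(-19973) - 12281/(-9512) = -38764*(-1/19973) - 12281*(-1/9512) = 38764/19973 + 12281/9512 = 614011581/189983176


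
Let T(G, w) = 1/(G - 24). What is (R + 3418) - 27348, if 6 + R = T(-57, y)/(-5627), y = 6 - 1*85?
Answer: -10909717631/455787 ≈ -23936.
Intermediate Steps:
y = -79 (y = 6 - 85 = -79)
T(G, w) = 1/(-24 + G)
R = -2734721/455787 (R = -6 + 1/(-24 - 57*(-5627)) = -6 - 1/5627/(-81) = -6 - 1/81*(-1/5627) = -6 + 1/455787 = -2734721/455787 ≈ -6.0000)
(R + 3418) - 27348 = (-2734721/455787 + 3418) - 27348 = 1555145245/455787 - 27348 = -10909717631/455787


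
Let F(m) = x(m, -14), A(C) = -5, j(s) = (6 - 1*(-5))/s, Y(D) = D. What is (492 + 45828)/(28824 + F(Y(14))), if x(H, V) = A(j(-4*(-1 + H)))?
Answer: 46320/28819 ≈ 1.6073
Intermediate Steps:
j(s) = 11/s (j(s) = (6 + 5)/s = 11/s)
x(H, V) = -5
F(m) = -5
(492 + 45828)/(28824 + F(Y(14))) = (492 + 45828)/(28824 - 5) = 46320/28819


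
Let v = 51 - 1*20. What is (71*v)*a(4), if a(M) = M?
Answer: 8804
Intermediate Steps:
v = 31 (v = 51 - 20 = 31)
(71*v)*a(4) = (71*31)*4 = 2201*4 = 8804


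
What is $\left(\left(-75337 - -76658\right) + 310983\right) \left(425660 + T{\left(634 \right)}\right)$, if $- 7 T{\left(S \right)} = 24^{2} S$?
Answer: $\frac{816498820544}{7} \approx 1.1664 \cdot 10^{11}$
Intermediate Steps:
$T{\left(S \right)} = - \frac{576 S}{7}$ ($T{\left(S \right)} = - \frac{24^{2} S}{7} = - \frac{576 S}{7}$)
$\left(\left(-75337 - -76658\right) + 310983\right) \left(425660 + T{\left(634 \right)}\right) = \left(\left(-75337 - -76658\right) + 310983\right) \left(425660 - \frac{365184}{7}\right) = \left(\left(-75337 + 76658\right) + 310983\right) \left(425660 - \frac{365184}{7}\right) = \left(1321 + 310983\right) \frac{2614436}{7} = 312304 \cdot \frac{2614436}{7} = \frac{816498820544}{7}$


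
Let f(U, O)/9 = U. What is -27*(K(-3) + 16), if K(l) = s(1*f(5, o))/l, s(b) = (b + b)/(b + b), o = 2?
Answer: -423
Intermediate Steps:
f(U, O) = 9*U
s(b) = 1 (s(b) = (2*b)/((2*b)) = (2*b)*(1/(2*b)) = 1)
K(l) = 1/l
-27*(K(-3) + 16) = -27*(1/(-3) + 16) = -27*(-1/3 + 16) = -27*47/3 = -423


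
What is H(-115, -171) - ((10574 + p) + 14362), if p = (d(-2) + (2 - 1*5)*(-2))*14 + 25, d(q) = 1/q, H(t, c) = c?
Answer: -25209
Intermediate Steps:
d(q) = 1/q
p = 102 (p = (1/(-2) + (2 - 1*5)*(-2))*14 + 25 = (-1/2 + (2 - 5)*(-2))*14 + 25 = (-1/2 - 3*(-2))*14 + 25 = (-1/2 + 6)*14 + 25 = (11/2)*14 + 25 = 77 + 25 = 102)
H(-115, -171) - ((10574 + p) + 14362) = -171 - ((10574 + 102) + 14362) = -171 - (10676 + 14362) = -171 - 1*25038 = -171 - 25038 = -25209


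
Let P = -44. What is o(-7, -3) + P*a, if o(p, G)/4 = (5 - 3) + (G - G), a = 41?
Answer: -1796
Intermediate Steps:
o(p, G) = 8 (o(p, G) = 4*((5 - 3) + (G - G)) = 4*(2 + 0) = 4*2 = 8)
o(-7, -3) + P*a = 8 - 44*41 = 8 - 1804 = -1796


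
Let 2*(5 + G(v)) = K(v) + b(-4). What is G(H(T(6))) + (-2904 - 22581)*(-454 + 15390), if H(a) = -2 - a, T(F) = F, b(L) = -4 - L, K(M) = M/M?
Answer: -761287929/2 ≈ -3.8064e+8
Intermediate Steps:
K(M) = 1
G(v) = -9/2 (G(v) = -5 + (1 + (-4 - 1*(-4)))/2 = -5 + (1 + (-4 + 4))/2 = -5 + (1 + 0)/2 = -5 + (1/2)*1 = -5 + 1/2 = -9/2)
G(H(T(6))) + (-2904 - 22581)*(-454 + 15390) = -9/2 + (-2904 - 22581)*(-454 + 15390) = -9/2 - 25485*14936 = -9/2 - 380643960 = -761287929/2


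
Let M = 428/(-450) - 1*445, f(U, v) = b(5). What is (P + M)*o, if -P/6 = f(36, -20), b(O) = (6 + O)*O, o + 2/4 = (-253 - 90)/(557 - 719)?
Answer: -22871159/18225 ≈ -1254.9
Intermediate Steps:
o = 131/81 (o = -½ + (-253 - 90)/(557 - 719) = -½ - 343/(-162) = -½ - 343*(-1/162) = -½ + 343/162 = 131/81 ≈ 1.6173)
b(O) = O*(6 + O)
f(U, v) = 55 (f(U, v) = 5*(6 + 5) = 5*11 = 55)
M = -100339/225 (M = 428*(-1/450) - 445 = -214/225 - 445 = -100339/225 ≈ -445.95)
P = -330 (P = -6*55 = -330)
(P + M)*o = (-330 - 100339/225)*(131/81) = -174589/225*131/81 = -22871159/18225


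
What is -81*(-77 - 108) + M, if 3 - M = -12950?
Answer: 27938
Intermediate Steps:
M = 12953 (M = 3 - 1*(-12950) = 3 + 12950 = 12953)
-81*(-77 - 108) + M = -81*(-77 - 108) + 12953 = -81*(-185) + 12953 = 14985 + 12953 = 27938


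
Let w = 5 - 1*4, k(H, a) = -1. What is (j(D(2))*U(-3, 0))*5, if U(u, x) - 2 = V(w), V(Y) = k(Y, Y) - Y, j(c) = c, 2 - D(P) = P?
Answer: 0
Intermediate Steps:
D(P) = 2 - P
w = 1 (w = 5 - 4 = 1)
V(Y) = -1 - Y
U(u, x) = 0 (U(u, x) = 2 + (-1 - 1*1) = 2 + (-1 - 1) = 2 - 2 = 0)
(j(D(2))*U(-3, 0))*5 = ((2 - 1*2)*0)*5 = ((2 - 2)*0)*5 = (0*0)*5 = 0*5 = 0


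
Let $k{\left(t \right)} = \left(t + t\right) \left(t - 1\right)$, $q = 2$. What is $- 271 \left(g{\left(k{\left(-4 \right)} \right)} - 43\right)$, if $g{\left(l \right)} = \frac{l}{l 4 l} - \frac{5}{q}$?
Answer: $\frac{1972609}{160} \approx 12329.0$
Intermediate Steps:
$k{\left(t \right)} = 2 t \left(-1 + t\right)$
$g{\left(l \right)} = - \frac{5}{2} + \frac{1}{4 l}$ ($g{\left(l \right)} = \frac{l}{l 4 l} - \frac{5}{2} = \frac{l}{4 l l} - \frac{5}{2} = \frac{l}{4 l^{2}} - \frac{5}{2} = l \frac{1}{4 l^{2}} - \frac{5}{2} = \frac{1}{4 l} - \frac{5}{2} = - \frac{5}{2} + \frac{1}{4 l}$)
$- 271 \left(g{\left(k{\left(-4 \right)} \right)} - 43\right) = - 271 \left(\frac{1 - 10 \cdot 2 \left(-4\right) \left(-1 - 4\right)}{4 \cdot 2 \left(-4\right) \left(-1 - 4\right)} - 43\right) = - 271 \left(\frac{1 - 10 \cdot 2 \left(-4\right) \left(-5\right)}{4 \cdot 2 \left(-4\right) \left(-5\right)} - 43\right) = - 271 \left(\frac{1 - 400}{4 \cdot 40} - 43\right) = - 271 \left(\frac{1}{4} \cdot \frac{1}{40} \left(1 - 400\right) - 43\right) = - 271 \left(\frac{1}{4} \cdot \frac{1}{40} \left(-399\right) - 43\right) = - 271 \left(- \frac{399}{160} - 43\right) = \left(-271\right) \left(- \frac{7279}{160}\right) = \frac{1972609}{160}$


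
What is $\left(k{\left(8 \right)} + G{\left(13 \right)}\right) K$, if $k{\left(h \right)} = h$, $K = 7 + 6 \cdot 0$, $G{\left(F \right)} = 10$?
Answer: $126$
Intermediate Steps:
$K = 7$ ($K = 7 + 0 = 7$)
$\left(k{\left(8 \right)} + G{\left(13 \right)}\right) K = \left(8 + 10\right) 7 = 18 \cdot 7 = 126$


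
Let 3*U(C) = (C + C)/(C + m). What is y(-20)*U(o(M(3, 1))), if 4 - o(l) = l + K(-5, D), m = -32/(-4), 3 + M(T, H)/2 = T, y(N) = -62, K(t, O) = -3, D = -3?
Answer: -868/45 ≈ -19.289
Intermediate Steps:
M(T, H) = -6 + 2*T
m = 8 (m = -32*(-¼) = 8)
o(l) = 7 - l (o(l) = 4 - (l - 3) = 4 - (-3 + l) = 4 + (3 - l) = 7 - l)
U(C) = 2*C/(3*(8 + C)) (U(C) = ((C + C)/(C + 8))/3 = ((2*C)/(8 + C))/3 = (2*C/(8 + C))/3 = 2*C/(3*(8 + C)))
y(-20)*U(o(M(3, 1))) = -124*(7 - (-6 + 2*3))/(3*(8 + (7 - (-6 + 2*3)))) = -124*(7 - (-6 + 6))/(3*(8 + (7 - (-6 + 6)))) = -124*(7 - 1*0)/(3*(8 + (7 - 1*0))) = -124*(7 + 0)/(3*(8 + (7 + 0))) = -124*7/(3*(8 + 7)) = -124*7/(3*15) = -62*14/45 = -868/45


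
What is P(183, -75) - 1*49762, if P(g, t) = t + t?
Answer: -49912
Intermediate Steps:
P(g, t) = 2*t
P(183, -75) - 1*49762 = 2*(-75) - 1*49762 = -150 - 49762 = -49912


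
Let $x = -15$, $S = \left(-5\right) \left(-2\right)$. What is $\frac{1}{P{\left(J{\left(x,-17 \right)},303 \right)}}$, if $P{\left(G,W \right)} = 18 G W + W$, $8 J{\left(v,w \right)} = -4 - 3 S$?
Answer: $- \frac{2}{45753} \approx -4.3713 \cdot 10^{-5}$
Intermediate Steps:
$S = 10$
$J{\left(v,w \right)} = - \frac{17}{4}$ ($J{\left(v,w \right)} = \frac{-4 - 30}{8} = \frac{1}{8} \left(-34\right) = - \frac{17}{4}$)
$P{\left(G,W \right)} = W + 18 G W$ ($P{\left(G,W \right)} = 18 G W + W = W + 18 G W$)
$\frac{1}{P{\left(J{\left(x,-17 \right)},303 \right)}} = \frac{1}{303 \left(1 + 18 \left(- \frac{17}{4}\right)\right)} = \frac{1}{303 \left(1 - \frac{153}{2}\right)} = \frac{1}{303 \left(- \frac{151}{2}\right)} = \frac{1}{- \frac{45753}{2}} = - \frac{2}{45753}$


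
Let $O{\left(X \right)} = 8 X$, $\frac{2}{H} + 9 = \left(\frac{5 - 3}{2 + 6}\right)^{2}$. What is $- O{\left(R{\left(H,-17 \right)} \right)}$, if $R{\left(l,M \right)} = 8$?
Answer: $-64$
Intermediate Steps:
$H = - \frac{32}{143}$ ($H = \frac{2}{-9 + \left(\frac{5 - 3}{2 + 6}\right)^{2}} = \frac{2}{-9 + \left(\frac{2}{8}\right)^{2}} = \frac{2}{-9 + \left(2 \cdot \frac{1}{8}\right)^{2}} = \frac{2}{-9 + \left(\frac{1}{4}\right)^{2}} = \frac{2}{-9 + \frac{1}{16}} = \frac{2}{- \frac{143}{16}} = 2 \left(- \frac{16}{143}\right) = - \frac{32}{143} \approx -0.22378$)
$- O{\left(R{\left(H,-17 \right)} \right)} = - 8 \cdot 8 = \left(-1\right) 64 = -64$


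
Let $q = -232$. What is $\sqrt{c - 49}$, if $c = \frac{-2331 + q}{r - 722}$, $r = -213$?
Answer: $\frac{2 i \sqrt{83555}}{85} \approx 6.8014 i$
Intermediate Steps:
$c = \frac{233}{85}$ ($c = \frac{-2331 - 232}{-213 - 722} = - \frac{2563}{-935} = \left(-2563\right) \left(- \frac{1}{935}\right) = \frac{233}{85} \approx 2.7412$)
$\sqrt{c - 49} = \sqrt{\frac{233}{85} - 49} = \sqrt{- \frac{3932}{85}} = \frac{2 i \sqrt{83555}}{85}$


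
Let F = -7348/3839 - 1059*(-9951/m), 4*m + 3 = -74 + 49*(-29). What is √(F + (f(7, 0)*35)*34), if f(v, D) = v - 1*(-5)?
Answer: I*√82726238966/2443 ≈ 117.73*I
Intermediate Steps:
m = -749/2 (m = -¾ + (-74 + 49*(-29))/4 = -¾ + (-74 - 1421)/4 = -¾ + (¼)*(-1495) = -¾ - 1495/4 = -749/2 ≈ -374.50)
f(v, D) = 5 + v (f(v, D) = v + 5 = 5 + v)
F = -68748602/2443 (F = -7348/3839 - 1059/((-749/2/(-9951))) = -7348*1/3839 - 1059/((-749/2*(-1/9951))) = -668/349 - 1059/7/186 = -668/349 - 1059*186/7 = -668/349 - 196974/7 = -68748602/2443 ≈ -28141.)
√(F + (f(7, 0)*35)*34) = √(-68748602/2443 + ((5 + 7)*35)*34) = √(-68748602/2443 + (12*35)*34) = √(-68748602/2443 + 420*34) = √(-68748602/2443 + 14280) = √(-33862562/2443) = I*√82726238966/2443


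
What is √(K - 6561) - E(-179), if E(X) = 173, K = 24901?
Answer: -173 + 2*√4585 ≈ -37.575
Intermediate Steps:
√(K - 6561) - E(-179) = √(24901 - 6561) - 1*173 = √18340 - 173 = 2*√4585 - 173 = -173 + 2*√4585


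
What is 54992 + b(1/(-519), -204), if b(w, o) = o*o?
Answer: 96608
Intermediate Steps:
b(w, o) = o**2
54992 + b(1/(-519), -204) = 54992 + (-204)**2 = 54992 + 41616 = 96608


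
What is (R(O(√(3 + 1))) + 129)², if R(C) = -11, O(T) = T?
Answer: 13924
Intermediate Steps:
(R(O(√(3 + 1))) + 129)² = (-11 + 129)² = 118² = 13924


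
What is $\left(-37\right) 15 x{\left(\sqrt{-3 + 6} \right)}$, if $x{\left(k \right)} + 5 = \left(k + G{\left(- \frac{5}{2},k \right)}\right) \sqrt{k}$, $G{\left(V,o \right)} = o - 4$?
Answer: $2775 - 1110 \cdot 3^{\frac{3}{4}} + 2220 \sqrt[4]{3} \approx 3166.4$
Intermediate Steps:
$G{\left(V,o \right)} = -4 + o$
$x{\left(k \right)} = -5 + \sqrt{k} \left(-4 + 2 k\right)$ ($x{\left(k \right)} = -5 + \left(k + \left(-4 + k\right)\right) \sqrt{k} = -5 + \left(-4 + 2 k\right) \sqrt{k} = -5 + \sqrt{k} \left(-4 + 2 k\right)$)
$\left(-37\right) 15 x{\left(\sqrt{-3 + 6} \right)} = \left(-37\right) 15 \left(-5 + \left(\sqrt{-3 + 6}\right)^{\frac{3}{2}} + \sqrt{\sqrt{-3 + 6}} \left(-4 + \sqrt{-3 + 6}\right)\right) = - 555 \left(-5 + \left(\sqrt{3}\right)^{\frac{3}{2}} + \sqrt{\sqrt{3}} \left(-4 + \sqrt{3}\right)\right) = - 555 \left(-5 + 3^{\frac{3}{4}} + \sqrt[4]{3} \left(-4 + \sqrt{3}\right)\right) = 2775 - 555 \cdot 3^{\frac{3}{4}} - 555 \sqrt[4]{3} \left(-4 + \sqrt{3}\right)$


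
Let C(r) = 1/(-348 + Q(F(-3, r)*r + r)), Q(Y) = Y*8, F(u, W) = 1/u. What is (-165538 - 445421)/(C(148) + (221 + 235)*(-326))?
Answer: 269636572/65606847 ≈ 4.1099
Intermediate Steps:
Q(Y) = 8*Y
C(r) = 1/(-348 + 16*r/3) (C(r) = 1/(-348 + 8*(r/(-3) + r)) = 1/(-348 + 8*(-r/3 + r)) = 1/(-348 + 8*(2*r/3)) = 1/(-348 + 16*r/3))
(-165538 - 445421)/(C(148) + (221 + 235)*(-326)) = (-165538 - 445421)/(3/(4*(-261 + 4*148)) + (221 + 235)*(-326)) = -610959/(3/(4*(-261 + 592)) + 456*(-326)) = -610959/((¾)/331 - 148656) = -610959/((¾)*(1/331) - 148656) = -610959/(3/1324 - 148656) = -610959/(-196820541/1324) = -610959*(-1324/196820541) = 269636572/65606847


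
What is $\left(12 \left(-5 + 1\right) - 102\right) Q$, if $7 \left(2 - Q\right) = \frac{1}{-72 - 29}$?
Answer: $- \frac{212250}{707} \approx -300.21$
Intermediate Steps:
$Q = \frac{1415}{707}$ ($Q = 2 - \frac{1}{7 \left(-72 - 29\right)} = 2 - \frac{1}{7 \left(-101\right)} = 2 - - \frac{1}{707} = 2 + \frac{1}{707} = \frac{1415}{707} \approx 2.0014$)
$\left(12 \left(-5 + 1\right) - 102\right) Q = \left(12 \left(-5 + 1\right) - 102\right) \frac{1415}{707} = \left(12 \left(-4\right) - 102\right) \frac{1415}{707} = \left(-48 - 102\right) \frac{1415}{707} = \left(-150\right) \frac{1415}{707} = - \frac{212250}{707}$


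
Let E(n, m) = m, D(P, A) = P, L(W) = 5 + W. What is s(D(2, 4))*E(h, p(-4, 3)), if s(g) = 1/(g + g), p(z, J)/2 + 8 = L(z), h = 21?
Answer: -7/2 ≈ -3.5000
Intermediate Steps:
p(z, J) = -6 + 2*z (p(z, J) = -16 + 2*(5 + z) = -16 + (10 + 2*z) = -6 + 2*z)
s(g) = 1/(2*g)
s(D(2, 4))*E(h, p(-4, 3)) = ((½)/2)*(-6 + 2*(-4)) = ((½)*(½))*(-6 - 8) = (¼)*(-14) = -7/2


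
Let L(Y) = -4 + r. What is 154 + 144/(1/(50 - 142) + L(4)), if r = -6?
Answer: 42862/307 ≈ 139.62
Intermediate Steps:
L(Y) = -10 (L(Y) = -4 - 6 = -10)
154 + 144/(1/(50 - 142) + L(4)) = 154 + 144/(1/(50 - 142) - 10) = 154 + 144/(1/(-92) - 10) = 154 + 144/(-1/92 - 10) = 154 + 144/(-921/92) = 154 - 92/921*144 = 154 - 4416/307 = 42862/307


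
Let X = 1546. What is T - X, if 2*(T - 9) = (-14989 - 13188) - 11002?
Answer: -42253/2 ≈ -21127.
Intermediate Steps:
T = -39161/2 (T = 9 + ((-14989 - 13188) - 11002)/2 = 9 + (-28177 - 11002)/2 = 9 + (1/2)*(-39179) = 9 - 39179/2 = -39161/2 ≈ -19581.)
T - X = -39161/2 - 1*1546 = -39161/2 - 1546 = -42253/2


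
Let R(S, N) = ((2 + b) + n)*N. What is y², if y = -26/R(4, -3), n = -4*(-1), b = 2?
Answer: 169/144 ≈ 1.1736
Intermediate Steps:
n = 4
R(S, N) = 8*N (R(S, N) = ((2 + 2) + 4)*N = (4 + 4)*N = 8*N)
y = 13/12 (y = -26/(8*(-3)) = -26/(-24) = -26*(-1/24) = 13/12 ≈ 1.0833)
y² = (13/12)² = 169/144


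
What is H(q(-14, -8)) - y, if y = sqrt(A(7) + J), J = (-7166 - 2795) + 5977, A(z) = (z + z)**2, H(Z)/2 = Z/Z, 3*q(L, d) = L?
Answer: 2 - 2*I*sqrt(947) ≈ 2.0 - 61.547*I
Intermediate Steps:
q(L, d) = L/3
H(Z) = 2 (H(Z) = 2*(Z/Z) = 2*1 = 2)
A(z) = 4*z**2 (A(z) = (2*z)**2 = 4*z**2)
J = -3984 (J = -9961 + 5977 = -3984)
y = 2*I*sqrt(947) (y = sqrt(4*7**2 - 3984) = sqrt(4*49 - 3984) = sqrt(196 - 3984) = sqrt(-3788) = 2*I*sqrt(947) ≈ 61.547*I)
H(q(-14, -8)) - y = 2 - 2*I*sqrt(947)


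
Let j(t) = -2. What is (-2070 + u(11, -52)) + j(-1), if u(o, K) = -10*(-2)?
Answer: -2052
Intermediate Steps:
u(o, K) = 20
(-2070 + u(11, -52)) + j(-1) = (-2070 + 20) - 2 = -2050 - 2 = -2052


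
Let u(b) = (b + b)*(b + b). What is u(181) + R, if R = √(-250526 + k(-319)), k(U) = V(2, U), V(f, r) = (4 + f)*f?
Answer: 131044 + I*√250514 ≈ 1.3104e+5 + 500.51*I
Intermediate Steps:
V(f, r) = f*(4 + f)
k(U) = 12 (k(U) = 2*(4 + 2) = 2*6 = 12)
R = I*√250514 (R = √(-250526 + 12) = √(-250514) = I*√250514 ≈ 500.51*I)
u(b) = 4*b² (u(b) = (2*b)*(2*b) = 4*b²)
u(181) + R = 4*181² + I*√250514 = 4*32761 + I*√250514 = 131044 + I*√250514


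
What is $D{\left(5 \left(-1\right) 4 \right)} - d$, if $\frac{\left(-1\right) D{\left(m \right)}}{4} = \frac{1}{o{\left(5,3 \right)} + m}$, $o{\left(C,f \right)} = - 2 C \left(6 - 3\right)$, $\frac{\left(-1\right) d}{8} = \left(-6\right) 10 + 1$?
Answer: $- \frac{11798}{25} \approx -471.92$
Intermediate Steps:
$d = 472$ ($d = - 8 \left(\left(-6\right) 10 + 1\right) = - 8 \left(-60 + 1\right) = \left(-8\right) \left(-59\right) = 472$)
$o{\left(C,f \right)} = - 6 C$ ($o{\left(C,f \right)} = - 2 C 3 = - 6 C$)
$D{\left(m \right)} = - \frac{4}{-30 + m}$ ($D{\left(m \right)} = - \frac{4}{\left(-6\right) 5 + m} = - \frac{4}{-30 + m}$)
$D{\left(5 \left(-1\right) 4 \right)} - d = - \frac{4}{-30 + 5 \left(-1\right) 4} - 472 = - \frac{4}{-30 - 20} - 472 = - \frac{4}{-50} - 472 = \left(-4\right) \left(- \frac{1}{50}\right) - 472 = \frac{2}{25} - 472 = - \frac{11798}{25}$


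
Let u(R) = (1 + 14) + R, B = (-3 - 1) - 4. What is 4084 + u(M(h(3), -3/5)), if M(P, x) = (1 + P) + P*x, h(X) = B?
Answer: 20484/5 ≈ 4096.8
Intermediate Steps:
B = -8 (B = -4 - 4 = -8)
h(X) = -8
M(P, x) = 1 + P + P*x
u(R) = 15 + R
4084 + u(M(h(3), -3/5)) = 4084 + (15 + (1 - 8 - (-24)/5)) = 4084 + (15 + (1 - 8 - 8*(-⅗))) = 4084 + (15 + (1 - 8 + 24/5)) = 4084 + (15 - 11/5) = 4084 + 64/5 = 20484/5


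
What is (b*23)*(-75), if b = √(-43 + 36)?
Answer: -1725*I*√7 ≈ -4563.9*I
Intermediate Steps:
b = I*√7 (b = √(-7) = I*√7 ≈ 2.6458*I)
(b*23)*(-75) = ((I*√7)*23)*(-75) = (23*I*√7)*(-75) = -1725*I*√7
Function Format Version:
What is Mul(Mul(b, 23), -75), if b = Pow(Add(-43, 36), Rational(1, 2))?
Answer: Mul(-1725, I, Pow(7, Rational(1, 2))) ≈ Mul(-4563.9, I)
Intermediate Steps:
b = Mul(I, Pow(7, Rational(1, 2))) (b = Pow(-7, Rational(1, 2)) = Mul(I, Pow(7, Rational(1, 2))) ≈ Mul(2.6458, I))
Mul(Mul(b, 23), -75) = Mul(Mul(Mul(I, Pow(7, Rational(1, 2))), 23), -75) = Mul(Mul(23, I, Pow(7, Rational(1, 2))), -75) = Mul(-1725, I, Pow(7, Rational(1, 2)))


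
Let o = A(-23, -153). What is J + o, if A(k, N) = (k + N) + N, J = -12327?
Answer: -12656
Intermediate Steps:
A(k, N) = k + 2*N (A(k, N) = (N + k) + N = k + 2*N)
o = -329 (o = -23 + 2*(-153) = -23 - 306 = -329)
J + o = -12327 - 329 = -12656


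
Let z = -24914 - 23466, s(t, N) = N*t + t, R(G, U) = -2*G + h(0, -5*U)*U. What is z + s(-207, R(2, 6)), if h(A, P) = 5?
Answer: -53969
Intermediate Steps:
R(G, U) = -2*G + 5*U
s(t, N) = t + N*t
z = -48380
z + s(-207, R(2, 6)) = -48380 - 207*(1 + (-2*2 + 5*6)) = -48380 - 207*(1 + (-4 + 30)) = -48380 - 207*(1 + 26) = -48380 - 207*27 = -48380 - 5589 = -53969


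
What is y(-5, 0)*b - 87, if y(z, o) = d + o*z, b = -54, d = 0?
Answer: -87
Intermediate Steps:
y(z, o) = o*z (y(z, o) = 0 + o*z = o*z)
y(-5, 0)*b - 87 = (0*(-5))*(-54) - 87 = 0*(-54) - 87 = 0 - 87 = -87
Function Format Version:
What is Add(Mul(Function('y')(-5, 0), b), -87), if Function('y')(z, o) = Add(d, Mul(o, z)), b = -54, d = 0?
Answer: -87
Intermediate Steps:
Function('y')(z, o) = Mul(o, z) (Function('y')(z, o) = Add(0, Mul(o, z)) = Mul(o, z))
Add(Mul(Function('y')(-5, 0), b), -87) = Add(Mul(Mul(0, -5), -54), -87) = Add(Mul(0, -54), -87) = Add(0, -87) = -87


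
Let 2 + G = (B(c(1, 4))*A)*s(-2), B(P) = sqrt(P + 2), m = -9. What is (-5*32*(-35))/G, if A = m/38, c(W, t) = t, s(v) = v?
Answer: -2021600/479 - 478800*sqrt(6)/479 ≈ -6668.9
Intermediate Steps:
B(P) = sqrt(2 + P)
A = -9/38 ≈ -0.23684
G = -2 + 9*sqrt(6)/19 (G = -2 + (sqrt(2 + 4)*(-9/38))*(-2) = -2 + (sqrt(6)*(-9/38))*(-2) = -2 - 9*sqrt(6)/38*(-2) = -2 + 9*sqrt(6)/19 ≈ -0.83972)
(-5*32*(-35))/G = (-5*32*(-35))/(-2 + 9*sqrt(6)/19) = (-160*(-35))/(-2 + 9*sqrt(6)/19) = 5600/(-2 + 9*sqrt(6)/19)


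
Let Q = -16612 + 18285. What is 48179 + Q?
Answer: 49852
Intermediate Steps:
Q = 1673
48179 + Q = 48179 + 1673 = 49852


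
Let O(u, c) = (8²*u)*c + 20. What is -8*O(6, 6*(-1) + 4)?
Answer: 5984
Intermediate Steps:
O(u, c) = 20 + 64*c*u (O(u, c) = (64*u)*c + 20 = 64*c*u + 20 = 20 + 64*c*u)
-8*O(6, 6*(-1) + 4) = -8*(20 + 64*(6*(-1) + 4)*6) = -8*(20 + 64*(-6 + 4)*6) = -8*(20 + 64*(-2)*6) = -8*(20 - 768) = -8*(-748) = 5984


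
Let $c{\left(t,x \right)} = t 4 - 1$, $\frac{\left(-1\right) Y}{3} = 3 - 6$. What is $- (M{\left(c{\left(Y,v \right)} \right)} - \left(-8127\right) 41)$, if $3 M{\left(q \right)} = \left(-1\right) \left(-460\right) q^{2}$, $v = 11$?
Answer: $- \frac{1563121}{3} \approx -5.2104 \cdot 10^{5}$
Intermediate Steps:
$Y = 9$ ($Y = - 3 \left(3 - 6\right) = \left(-3\right) \left(-3\right) = 9$)
$c{\left(t,x \right)} = -1 + 4 t$ ($c{\left(t,x \right)} = 4 t - 1 = -1 + 4 t$)
$M{\left(q \right)} = \frac{460 q^{2}}{3}$ ($M{\left(q \right)} = \frac{\left(-1\right) \left(-460\right) q^{2}}{3} = \frac{460 q^{2}}{3}$)
$- (M{\left(c{\left(Y,v \right)} \right)} - \left(-8127\right) 41) = - (\frac{460 \left(-1 + 4 \cdot 9\right)^{2}}{3} - \left(-8127\right) 41) = - (\frac{460 \left(-1 + 36\right)^{2}}{3} - -333207) = - (\frac{460 \cdot 35^{2}}{3} + 333207) = - (\frac{460}{3} \cdot 1225 + 333207) = - (\frac{563500}{3} + 333207) = \left(-1\right) \frac{1563121}{3} = - \frac{1563121}{3}$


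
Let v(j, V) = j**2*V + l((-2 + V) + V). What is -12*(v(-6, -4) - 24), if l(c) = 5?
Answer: 1956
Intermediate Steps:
v(j, V) = 5 + V*j**2 (v(j, V) = j**2*V + 5 = V*j**2 + 5 = 5 + V*j**2)
-12*(v(-6, -4) - 24) = -12*((5 - 4*(-6)**2) - 24) = -12*((5 - 4*36) - 24) = -12*((5 - 144) - 24) = -12*(-139 - 24) = -12*(-163) = 1956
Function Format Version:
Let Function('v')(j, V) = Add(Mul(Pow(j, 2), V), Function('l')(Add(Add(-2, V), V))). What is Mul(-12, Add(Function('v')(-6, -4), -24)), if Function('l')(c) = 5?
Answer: 1956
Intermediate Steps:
Function('v')(j, V) = Add(5, Mul(V, Pow(j, 2))) (Function('v')(j, V) = Add(Mul(Pow(j, 2), V), 5) = Add(Mul(V, Pow(j, 2)), 5) = Add(5, Mul(V, Pow(j, 2))))
Mul(-12, Add(Function('v')(-6, -4), -24)) = Mul(-12, Add(Add(5, Mul(-4, Pow(-6, 2))), -24)) = Mul(-12, Add(Add(5, Mul(-4, 36)), -24)) = Mul(-12, Add(Add(5, -144), -24)) = Mul(-12, Add(-139, -24)) = Mul(-12, -163) = 1956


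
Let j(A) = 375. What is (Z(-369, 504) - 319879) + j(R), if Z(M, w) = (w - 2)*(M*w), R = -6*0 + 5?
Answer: -93679456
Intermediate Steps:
R = 5 (R = 0 + 5 = 5)
Z(M, w) = M*w*(-2 + w) (Z(M, w) = (-2 + w)*(M*w) = M*w*(-2 + w))
(Z(-369, 504) - 319879) + j(R) = (-369*504*(-2 + 504) - 319879) + 375 = (-369*504*502 - 319879) + 375 = (-93359952 - 319879) + 375 = -93679831 + 375 = -93679456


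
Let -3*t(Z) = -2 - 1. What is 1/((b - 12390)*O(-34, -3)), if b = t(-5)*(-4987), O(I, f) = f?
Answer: 1/52131 ≈ 1.9182e-5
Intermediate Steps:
t(Z) = 1 (t(Z) = -(-2 - 1)/3 = -⅓*(-3) = 1)
b = -4987 (b = 1*(-4987) = -4987)
1/((b - 12390)*O(-34, -3)) = 1/(-4987 - 12390*(-3)) = -⅓/(-17377) = -1/17377*(-⅓) = 1/52131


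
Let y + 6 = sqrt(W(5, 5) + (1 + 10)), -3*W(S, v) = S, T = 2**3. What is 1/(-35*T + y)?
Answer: -429/122680 - sqrt(21)/122680 ≈ -0.0035343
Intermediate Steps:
T = 8
W(S, v) = -S/3
y = -6 + 2*sqrt(21)/3 (y = -6 + sqrt(-1/3*5 + (1 + 10)) = -6 + sqrt(-5/3 + 11) = -6 + sqrt(28/3) = -6 + 2*sqrt(21)/3 ≈ -2.9450)
1/(-35*T + y) = 1/(-35*8 + (-6 + 2*sqrt(21)/3)) = 1/(-280 + (-6 + 2*sqrt(21)/3)) = 1/(-286 + 2*sqrt(21)/3)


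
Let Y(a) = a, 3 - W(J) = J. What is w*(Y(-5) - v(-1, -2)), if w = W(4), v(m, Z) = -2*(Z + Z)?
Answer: 13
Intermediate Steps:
W(J) = 3 - J
v(m, Z) = -4*Z
w = -1 (w = 3 - 1*4 = 3 - 4 = -1)
w*(Y(-5) - v(-1, -2)) = -(-5 - (-4)*(-2)) = -(-5 - 1*8) = -(-5 - 8) = -1*(-13) = 13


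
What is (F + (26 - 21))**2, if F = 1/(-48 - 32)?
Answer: 159201/6400 ≈ 24.875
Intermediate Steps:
F = -1/80 (F = 1/(-80) = -1/80 ≈ -0.012500)
(F + (26 - 21))**2 = (-1/80 + (26 - 21))**2 = (-1/80 + 5)**2 = (399/80)**2 = 159201/6400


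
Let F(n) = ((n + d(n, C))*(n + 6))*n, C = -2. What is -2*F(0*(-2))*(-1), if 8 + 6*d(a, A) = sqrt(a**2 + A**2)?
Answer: 0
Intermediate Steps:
d(a, A) = -4/3 + sqrt(A**2 + a**2)/6 (d(a, A) = -4/3 + sqrt(a**2 + A**2)/6 = -4/3 + sqrt(A**2 + a**2)/6)
F(n) = n*(6 + n)*(-4/3 + n + sqrt(4 + n**2)/6) (F(n) = ((n + (-4/3 + sqrt((-2)**2 + n**2)/6))*(n + 6))*n = ((n + (-4/3 + sqrt(4 + n**2)/6))*(6 + n))*n = ((-4/3 + n + sqrt(4 + n**2)/6)*(6 + n))*n = ((6 + n)*(-4/3 + n + sqrt(4 + n**2)/6))*n = n*(6 + n)*(-4/3 + n + sqrt(4 + n**2)/6))
-2*F(0*(-2))*(-1) = -0*(-2)*(-48 + 6*(0*(-2))**2 + 6*sqrt(4 + (0*(-2))**2) + 28*(0*(-2)) + (0*(-2))*sqrt(4 + (0*(-2))**2))/3*(-1) = -0*(-48 + 6*0**2 + 6*sqrt(4 + 0**2) + 28*0 + 0*sqrt(4 + 0**2))/3*(-1) = -0*(-48 + 6*0 + 6*sqrt(4 + 0) + 0 + 0*sqrt(4 + 0))/3*(-1) = -0*(-48 + 0 + 6*sqrt(4) + 0 + 0*sqrt(4))/3*(-1) = -0*(-48 + 0 + 6*2 + 0 + 0*2)/3*(-1) = -0*(-48 + 0 + 12 + 0 + 0)/3*(-1) = -0*(-36)/3*(-1) = -2*0*(-1) = 0*(-1) = 0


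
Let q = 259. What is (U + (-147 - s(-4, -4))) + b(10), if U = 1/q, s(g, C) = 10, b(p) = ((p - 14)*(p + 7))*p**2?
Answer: -1801862/259 ≈ -6957.0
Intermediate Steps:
b(p) = p**2*(-14 + p)*(7 + p) (b(p) = ((-14 + p)*(7 + p))*p**2 = p**2*(-14 + p)*(7 + p))
U = 1/259 ≈ 0.0038610
(U + (-147 - s(-4, -4))) + b(10) = (1/259 + (-147 - 1*10)) + 10**2*(-98 + 10**2 - 7*10) = (1/259 + (-147 - 10)) + 100*(-98 + 100 - 70) = (1/259 - 157) + 100*(-68) = -40662/259 - 6800 = -1801862/259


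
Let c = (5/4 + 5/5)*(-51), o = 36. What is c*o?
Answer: -4131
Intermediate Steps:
c = -459/4 (c = (5*(¼) + 5*(⅕))*(-51) = (5/4 + 1)*(-51) = (9/4)*(-51) = -459/4 ≈ -114.75)
c*o = -459/4*36 = -4131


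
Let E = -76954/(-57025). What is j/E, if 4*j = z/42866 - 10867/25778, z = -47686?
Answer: -48330812536625/170068301215184 ≈ -0.28418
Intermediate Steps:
E = 76954/57025 (E = -76954*(-1/57025) = 76954/57025 ≈ 1.3495)
j = -847537265/2209999496 (j = (-47686/42866 - 10867/25778)/4 = (-47686*1/42866 - 10867*1/25778)/4 = (-23843/21433 - 10867/25778)/4 = (1/4)*(-847537265/552499874) = -847537265/2209999496 ≈ -0.38350)
j/E = -847537265/(2209999496*76954/57025) = -847537265/2209999496*57025/76954 = -48330812536625/170068301215184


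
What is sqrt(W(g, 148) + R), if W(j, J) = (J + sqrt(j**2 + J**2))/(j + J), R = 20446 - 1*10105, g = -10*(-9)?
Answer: sqrt(146447707 + 119*sqrt(7501))/119 ≈ 101.70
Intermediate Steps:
g = 90
R = 10341 (R = 20446 - 10105 = 10341)
W(j, J) = (J + sqrt(J**2 + j**2))/(J + j)
sqrt(W(g, 148) + R) = sqrt((148 + sqrt(148**2 + 90**2))/(148 + 90) + 10341) = sqrt((148 + sqrt(21904 + 8100))/238 + 10341) = sqrt((148 + sqrt(30004))/238 + 10341) = sqrt((148 + 2*sqrt(7501))/238 + 10341) = sqrt((74/119 + sqrt(7501)/119) + 10341) = sqrt(1230653/119 + sqrt(7501)/119)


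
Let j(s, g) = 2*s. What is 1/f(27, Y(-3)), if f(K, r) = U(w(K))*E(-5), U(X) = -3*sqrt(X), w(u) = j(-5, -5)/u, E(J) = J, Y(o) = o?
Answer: -I*sqrt(30)/50 ≈ -0.10954*I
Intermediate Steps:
w(u) = -10/u (w(u) = (2*(-5))/u = -10/u)
f(K, r) = 15*sqrt(10)*sqrt(-1/K) (f(K, r) = -3*sqrt(10)*sqrt(-1/K)*(-5) = 15*sqrt(10)*sqrt(-1/K))
1/f(27, Y(-3)) = 1/(15*sqrt(10)*sqrt(-1/27)) = 1/(15*sqrt(10)*(I*sqrt(3)/9)) = 1/(5*I*sqrt(30)/3) = -I*sqrt(30)/50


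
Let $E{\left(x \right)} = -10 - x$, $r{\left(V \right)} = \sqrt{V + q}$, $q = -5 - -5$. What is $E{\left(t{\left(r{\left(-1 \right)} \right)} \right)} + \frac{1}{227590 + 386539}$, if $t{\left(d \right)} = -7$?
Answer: $- \frac{1842386}{614129} \approx -3.0$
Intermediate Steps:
$q = 0$ ($q = -5 + 5 = 0$)
$r{\left(V \right)} = \sqrt{V}$ ($r{\left(V \right)} = \sqrt{V + 0} = \sqrt{V}$)
$E{\left(t{\left(r{\left(-1 \right)} \right)} \right)} + \frac{1}{227590 + 386539} = \left(-10 - -7\right) + \frac{1}{227590 + 386539} = \left(-10 + 7\right) + \frac{1}{614129} = -3 + \frac{1}{614129} = - \frac{1842386}{614129}$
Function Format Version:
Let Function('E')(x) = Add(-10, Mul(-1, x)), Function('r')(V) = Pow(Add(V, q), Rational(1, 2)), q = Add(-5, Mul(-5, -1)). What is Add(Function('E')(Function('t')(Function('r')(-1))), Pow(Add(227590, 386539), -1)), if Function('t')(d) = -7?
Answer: Rational(-1842386, 614129) ≈ -3.0000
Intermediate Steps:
q = 0 (q = Add(-5, 5) = 0)
Function('r')(V) = Pow(V, Rational(1, 2)) (Function('r')(V) = Pow(Add(V, 0), Rational(1, 2)) = Pow(V, Rational(1, 2)))
Add(Function('E')(Function('t')(Function('r')(-1))), Pow(Add(227590, 386539), -1)) = Add(Add(-10, Mul(-1, -7)), Pow(Add(227590, 386539), -1)) = Add(Add(-10, 7), Pow(614129, -1)) = Add(-3, Rational(1, 614129)) = Rational(-1842386, 614129)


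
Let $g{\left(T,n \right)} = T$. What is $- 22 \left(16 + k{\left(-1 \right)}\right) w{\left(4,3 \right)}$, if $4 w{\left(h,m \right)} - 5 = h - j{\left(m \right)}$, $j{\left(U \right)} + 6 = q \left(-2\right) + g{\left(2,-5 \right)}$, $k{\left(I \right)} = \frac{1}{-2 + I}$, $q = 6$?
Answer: $- \frac{12925}{6} \approx -2154.2$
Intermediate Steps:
$j{\left(U \right)} = -16$ ($j{\left(U \right)} = -6 + \left(6 \left(-2\right) + 2\right) = -6 + \left(-12 + 2\right) = -6 - 10 = -16$)
$w{\left(h,m \right)} = \frac{21}{4} + \frac{h}{4}$ ($w{\left(h,m \right)} = \frac{5}{4} + \frac{h - -16}{4} = \frac{5}{4} + \frac{h + 16}{4} = \frac{5}{4} + \frac{16 + h}{4} = \frac{5}{4} + \left(4 + \frac{h}{4}\right) = \frac{21}{4} + \frac{h}{4}$)
$- 22 \left(16 + k{\left(-1 \right)}\right) w{\left(4,3 \right)} = - 22 \left(16 + \frac{1}{-2 - 1}\right) \left(\frac{21}{4} + \frac{1}{4} \cdot 4\right) = - 22 \left(16 + \frac{1}{-3}\right) \left(\frac{21}{4} + 1\right) = - 22 \left(16 - \frac{1}{3}\right) \frac{25}{4} = \left(-22\right) \frac{47}{3} \cdot \frac{25}{4} = \left(- \frac{1034}{3}\right) \frac{25}{4} = - \frac{12925}{6}$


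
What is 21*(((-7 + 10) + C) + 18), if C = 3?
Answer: 504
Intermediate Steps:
21*(((-7 + 10) + C) + 18) = 21*(((-7 + 10) + 3) + 18) = 21*((3 + 3) + 18) = 21*(6 + 18) = 21*24 = 504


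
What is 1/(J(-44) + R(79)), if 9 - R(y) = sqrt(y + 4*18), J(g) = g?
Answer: -35/1074 + sqrt(151)/1074 ≈ -0.021147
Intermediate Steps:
R(y) = 9 - sqrt(72 + y) (R(y) = 9 - sqrt(y + 4*18) = 9 - sqrt(y + 72) = 9 - sqrt(72 + y))
1/(J(-44) + R(79)) = 1/(-44 + (9 - sqrt(72 + 79))) = 1/(-44 + (9 - sqrt(151))) = 1/(-35 - sqrt(151))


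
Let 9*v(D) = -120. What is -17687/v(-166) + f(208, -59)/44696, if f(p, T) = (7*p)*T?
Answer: 296022287/223480 ≈ 1324.6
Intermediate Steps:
v(D) = -40/3 (v(D) = (⅑)*(-120) = -40/3)
f(p, T) = 7*T*p
-17687/v(-166) + f(208, -59)/44696 = -17687/(-40/3) + (7*(-59)*208)/44696 = -17687*(-3/40) - 85904*1/44696 = 53061/40 - 10738/5587 = 296022287/223480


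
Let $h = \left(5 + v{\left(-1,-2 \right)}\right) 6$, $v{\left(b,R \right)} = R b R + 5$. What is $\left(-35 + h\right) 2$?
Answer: $2$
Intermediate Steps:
$v{\left(b,R \right)} = 5 + b R^{2}$ ($v{\left(b,R \right)} = b R^{2} + 5 = 5 + b R^{2}$)
$h = 36$ ($h = \left(5 + \left(5 - \left(-2\right)^{2}\right)\right) 6 = \left(5 + \left(5 - 4\right)\right) 6 = \left(5 + 1\right) 6 = 6 \cdot 6 = 36$)
$\left(-35 + h\right) 2 = \left(-35 + 36\right) 2 = 1 \cdot 2 = 2$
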